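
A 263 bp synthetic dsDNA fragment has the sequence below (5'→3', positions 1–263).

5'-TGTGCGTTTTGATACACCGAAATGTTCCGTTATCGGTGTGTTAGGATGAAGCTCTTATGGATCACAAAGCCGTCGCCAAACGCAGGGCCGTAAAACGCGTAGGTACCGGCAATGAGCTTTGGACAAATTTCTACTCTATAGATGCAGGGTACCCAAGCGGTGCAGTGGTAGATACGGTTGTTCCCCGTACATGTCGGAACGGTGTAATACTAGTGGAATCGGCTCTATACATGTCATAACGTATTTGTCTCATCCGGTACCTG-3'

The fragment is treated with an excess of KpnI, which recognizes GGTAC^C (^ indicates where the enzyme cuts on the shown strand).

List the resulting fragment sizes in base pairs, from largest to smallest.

108, 106, 46, 3 bp

KpnI sites (GGTACC) start at positions 102, 148, 256.
KpnI cuts after base 5 of each site (before the last base), so after positions 106, 152, 260.
Linear molecule, 3 cuts → 4 fragments:
  1–106 → 106 bp
  107–152 → 46 bp
  153–260 → 108 bp
  261–263 → 3 bp
Sorted largest to smallest: 108, 106, 46, 3 bp.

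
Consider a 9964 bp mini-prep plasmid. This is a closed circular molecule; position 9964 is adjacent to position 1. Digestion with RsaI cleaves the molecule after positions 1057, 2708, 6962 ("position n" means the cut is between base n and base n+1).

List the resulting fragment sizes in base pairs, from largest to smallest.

Circular molecule, 3 cuts → 3 fragments:
  2708 − 1057 = 1651 bp
  6962 − 2708 = 4254 bp
  wrap: 9964 − 6962 + 1057 = 4059 bp
Sorted largest to smallest: 4254, 4059, 1651 bp.

4254, 4059, 1651 bp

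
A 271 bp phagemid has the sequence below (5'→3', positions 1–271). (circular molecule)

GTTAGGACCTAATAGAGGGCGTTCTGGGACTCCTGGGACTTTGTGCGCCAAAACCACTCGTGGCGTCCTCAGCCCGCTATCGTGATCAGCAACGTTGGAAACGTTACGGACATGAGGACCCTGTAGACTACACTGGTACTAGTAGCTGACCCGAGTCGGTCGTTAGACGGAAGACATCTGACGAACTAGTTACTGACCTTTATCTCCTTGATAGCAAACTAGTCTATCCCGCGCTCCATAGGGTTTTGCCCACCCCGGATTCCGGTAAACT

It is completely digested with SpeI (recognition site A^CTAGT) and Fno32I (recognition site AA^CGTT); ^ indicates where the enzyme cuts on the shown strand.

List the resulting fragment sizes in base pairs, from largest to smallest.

SpeI sites (ACTAGT) start at positions 138, 185, 218.
SpeI cuts after the first base of each site, so after positions 138, 185, 218.
Fno32I sites (AACGTT) start at positions 91, 100.
Fno32I cuts after base 2 of each site, so after positions 92, 101.
Combined cut positions: 92, 101, 138, 185, 218.
Circular molecule, 5 cuts → 5 fragments:
  93–101 → 9 bp
  102–138 → 37 bp
  139–185 → 47 bp
  186–218 → 33 bp
  219–271 then 1–92 → 53 + 92 = 145 bp
Sorted largest to smallest: 145, 47, 37, 33, 9 bp.

145, 47, 37, 33, 9 bp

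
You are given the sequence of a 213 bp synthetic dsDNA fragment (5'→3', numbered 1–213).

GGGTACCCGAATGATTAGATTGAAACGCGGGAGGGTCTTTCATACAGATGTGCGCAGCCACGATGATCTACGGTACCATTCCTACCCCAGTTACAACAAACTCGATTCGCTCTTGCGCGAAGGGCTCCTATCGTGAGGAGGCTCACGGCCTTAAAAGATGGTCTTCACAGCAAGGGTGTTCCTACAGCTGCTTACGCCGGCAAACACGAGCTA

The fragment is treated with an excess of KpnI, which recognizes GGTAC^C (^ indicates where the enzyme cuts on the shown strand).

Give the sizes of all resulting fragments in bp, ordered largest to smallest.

KpnI sites (GGTACC) start at positions 2, 72.
KpnI cuts after base 5 of each site (before the last base), so after positions 6, 76.
Linear molecule, 2 cuts → 3 fragments:
  1–6 → 6 bp
  7–76 → 70 bp
  77–213 → 137 bp
Sorted largest to smallest: 137, 70, 6 bp.

137, 70, 6 bp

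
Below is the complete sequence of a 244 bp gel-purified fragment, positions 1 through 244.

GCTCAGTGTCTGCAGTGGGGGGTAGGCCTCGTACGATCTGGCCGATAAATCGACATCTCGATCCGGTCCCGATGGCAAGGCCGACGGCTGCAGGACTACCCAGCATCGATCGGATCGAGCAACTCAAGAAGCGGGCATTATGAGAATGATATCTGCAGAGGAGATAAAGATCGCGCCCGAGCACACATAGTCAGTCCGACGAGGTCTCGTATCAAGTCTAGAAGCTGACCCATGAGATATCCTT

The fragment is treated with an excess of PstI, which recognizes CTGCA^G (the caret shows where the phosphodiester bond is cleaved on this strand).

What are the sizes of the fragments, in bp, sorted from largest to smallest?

PstI sites (CTGCAG) start at positions 10, 88, 153.
PstI cuts after base 5 of each site (before the last base), so after positions 14, 92, 157.
Linear molecule, 3 cuts → 4 fragments:
  1–14 → 14 bp
  15–92 → 78 bp
  93–157 → 65 bp
  158–244 → 87 bp
Sorted largest to smallest: 87, 78, 65, 14 bp.

87, 78, 65, 14 bp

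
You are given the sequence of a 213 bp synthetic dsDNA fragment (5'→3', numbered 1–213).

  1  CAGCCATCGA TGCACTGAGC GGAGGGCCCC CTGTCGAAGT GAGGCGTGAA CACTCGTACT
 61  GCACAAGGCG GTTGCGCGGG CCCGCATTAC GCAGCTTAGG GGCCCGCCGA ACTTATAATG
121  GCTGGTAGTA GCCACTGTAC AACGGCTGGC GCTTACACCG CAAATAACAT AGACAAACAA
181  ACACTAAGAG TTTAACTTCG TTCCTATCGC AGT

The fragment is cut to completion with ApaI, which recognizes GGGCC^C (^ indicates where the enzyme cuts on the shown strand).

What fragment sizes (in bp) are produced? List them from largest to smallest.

ApaI sites (GGGCCC) start at positions 24, 78, 100.
ApaI cuts after base 5 of each site (before the last base), so after positions 28, 82, 104.
Linear molecule, 3 cuts → 4 fragments:
  1–28 → 28 bp
  29–82 → 54 bp
  83–104 → 22 bp
  105–213 → 109 bp
Sorted largest to smallest: 109, 54, 28, 22 bp.

109, 54, 28, 22 bp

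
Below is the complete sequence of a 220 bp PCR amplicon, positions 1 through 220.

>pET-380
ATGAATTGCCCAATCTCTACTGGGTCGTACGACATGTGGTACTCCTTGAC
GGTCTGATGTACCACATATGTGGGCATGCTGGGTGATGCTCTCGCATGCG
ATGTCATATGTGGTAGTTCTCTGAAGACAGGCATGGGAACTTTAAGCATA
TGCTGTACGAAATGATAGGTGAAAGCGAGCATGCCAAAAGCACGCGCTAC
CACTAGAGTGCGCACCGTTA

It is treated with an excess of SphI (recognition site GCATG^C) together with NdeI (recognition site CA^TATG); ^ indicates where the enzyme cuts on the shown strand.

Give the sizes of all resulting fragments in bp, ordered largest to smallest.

66, 42, 37, 35, 20, 12, 8 bp

SphI sites (GCATGC) start at positions 74, 94, 179.
SphI cuts after base 5 of each site (before the last base), so after positions 78, 98, 183.
NdeI sites (CATATG) start at positions 65, 105, 147.
NdeI cuts after base 2 of each site, so after positions 66, 106, 148.
Combined cut positions: 66, 78, 98, 106, 148, 183.
Linear molecule, 6 cuts → 7 fragments:
  1–66 → 66 bp
  67–78 → 12 bp
  79–98 → 20 bp
  99–106 → 8 bp
  107–148 → 42 bp
  149–183 → 35 bp
  184–220 → 37 bp
Sorted largest to smallest: 66, 42, 37, 35, 20, 12, 8 bp.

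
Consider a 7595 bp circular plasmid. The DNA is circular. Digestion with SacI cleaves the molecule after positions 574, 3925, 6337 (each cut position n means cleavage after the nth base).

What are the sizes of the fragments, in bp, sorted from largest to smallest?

Circular molecule, 3 cuts → 3 fragments:
  3925 − 574 = 3351 bp
  6337 − 3925 = 2412 bp
  wrap: 7595 − 6337 + 574 = 1832 bp
Sorted largest to smallest: 3351, 2412, 1832 bp.

3351, 2412, 1832 bp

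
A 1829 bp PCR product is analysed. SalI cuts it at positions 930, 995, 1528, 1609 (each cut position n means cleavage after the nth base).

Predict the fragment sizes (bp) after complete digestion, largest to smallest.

930, 533, 220, 81, 65 bp

Linear molecule, 4 cuts → 5 fragments:
  930 − 0 = 930 bp
  995 − 930 = 65 bp
  1528 − 995 = 533 bp
  1609 − 1528 = 81 bp
  1829 − 1609 = 220 bp
Sorted largest to smallest: 930, 533, 220, 81, 65 bp.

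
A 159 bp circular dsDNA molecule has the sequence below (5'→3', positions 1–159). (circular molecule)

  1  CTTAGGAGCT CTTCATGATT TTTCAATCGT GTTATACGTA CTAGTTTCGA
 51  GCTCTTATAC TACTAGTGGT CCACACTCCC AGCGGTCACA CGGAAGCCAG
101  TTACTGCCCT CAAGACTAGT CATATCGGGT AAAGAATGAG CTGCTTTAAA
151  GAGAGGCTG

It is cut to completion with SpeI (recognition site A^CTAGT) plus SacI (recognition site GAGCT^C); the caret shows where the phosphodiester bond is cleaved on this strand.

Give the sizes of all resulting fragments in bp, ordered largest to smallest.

SpeI sites (ACTAGT) start at positions 40, 62, 115.
SpeI cuts after the first base of each site, so after positions 40, 62, 115.
SacI sites (GAGCTC) start at positions 6, 49.
SacI cuts after base 5 of each site (before the last base), so after positions 10, 53.
Combined cut positions: 10, 40, 53, 62, 115.
Circular molecule, 5 cuts → 5 fragments:
  11–40 → 30 bp
  41–53 → 13 bp
  54–62 → 9 bp
  63–115 → 53 bp
  116–159 then 1–10 → 44 + 10 = 54 bp
Sorted largest to smallest: 54, 53, 30, 13, 9 bp.

54, 53, 30, 13, 9 bp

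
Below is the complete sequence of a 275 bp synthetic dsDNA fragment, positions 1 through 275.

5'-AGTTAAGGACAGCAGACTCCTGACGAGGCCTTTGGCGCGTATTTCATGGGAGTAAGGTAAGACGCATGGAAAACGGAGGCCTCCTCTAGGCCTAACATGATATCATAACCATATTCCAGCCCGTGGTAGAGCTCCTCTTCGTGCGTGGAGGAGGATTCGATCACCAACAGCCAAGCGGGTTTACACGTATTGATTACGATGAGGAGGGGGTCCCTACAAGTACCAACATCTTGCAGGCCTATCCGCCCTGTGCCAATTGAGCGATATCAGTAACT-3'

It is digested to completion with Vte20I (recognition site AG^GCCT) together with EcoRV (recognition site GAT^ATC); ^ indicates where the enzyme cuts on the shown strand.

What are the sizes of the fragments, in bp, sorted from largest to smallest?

Vte20I sites (AGGCCT) start at positions 26, 77, 88, 235.
Vte20I cuts after base 2 of each site, so after positions 27, 78, 89, 236.
EcoRV sites (GATATC) start at positions 99, 263.
EcoRV cuts after base 3 of each site, so after positions 101, 265.
Combined cut positions: 27, 78, 89, 101, 236, 265.
Linear molecule, 6 cuts → 7 fragments:
  1–27 → 27 bp
  28–78 → 51 bp
  79–89 → 11 bp
  90–101 → 12 bp
  102–236 → 135 bp
  237–265 → 29 bp
  266–275 → 10 bp
Sorted largest to smallest: 135, 51, 29, 27, 12, 11, 10 bp.

135, 51, 29, 27, 12, 11, 10 bp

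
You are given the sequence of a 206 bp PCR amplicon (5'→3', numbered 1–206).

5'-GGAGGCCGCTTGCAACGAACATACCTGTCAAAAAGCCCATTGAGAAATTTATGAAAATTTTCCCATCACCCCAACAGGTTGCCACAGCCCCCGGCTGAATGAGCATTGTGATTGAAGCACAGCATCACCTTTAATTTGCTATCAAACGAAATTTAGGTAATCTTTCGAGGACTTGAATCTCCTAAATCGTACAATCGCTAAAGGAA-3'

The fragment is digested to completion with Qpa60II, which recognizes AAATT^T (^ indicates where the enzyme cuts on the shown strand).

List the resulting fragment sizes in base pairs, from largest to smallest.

Qpa60II sites (AAATTT) start at positions 45, 55, 149.
Qpa60II cuts after base 5 of each site (before the last base), so after positions 49, 59, 153.
Linear molecule, 3 cuts → 4 fragments:
  1–49 → 49 bp
  50–59 → 10 bp
  60–153 → 94 bp
  154–206 → 53 bp
Sorted largest to smallest: 94, 53, 49, 10 bp.

94, 53, 49, 10 bp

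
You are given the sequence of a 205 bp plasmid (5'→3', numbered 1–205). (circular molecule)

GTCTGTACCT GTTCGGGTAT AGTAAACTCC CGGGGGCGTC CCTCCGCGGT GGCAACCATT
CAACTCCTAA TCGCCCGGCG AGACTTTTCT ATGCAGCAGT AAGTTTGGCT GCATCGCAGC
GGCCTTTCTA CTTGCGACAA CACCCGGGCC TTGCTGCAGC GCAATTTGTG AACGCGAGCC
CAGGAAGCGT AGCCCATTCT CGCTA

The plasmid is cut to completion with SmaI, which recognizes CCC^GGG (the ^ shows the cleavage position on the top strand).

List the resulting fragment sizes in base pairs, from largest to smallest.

SmaI sites (CCCGGG) start at positions 29, 143.
SmaI cuts after base 3 of each site, so after positions 31, 145.
Circular molecule, 2 cuts → 2 fragments:
  32–145 → 114 bp
  146–205 then 1–31 → 60 + 31 = 91 bp
Sorted largest to smallest: 114, 91 bp.

114, 91 bp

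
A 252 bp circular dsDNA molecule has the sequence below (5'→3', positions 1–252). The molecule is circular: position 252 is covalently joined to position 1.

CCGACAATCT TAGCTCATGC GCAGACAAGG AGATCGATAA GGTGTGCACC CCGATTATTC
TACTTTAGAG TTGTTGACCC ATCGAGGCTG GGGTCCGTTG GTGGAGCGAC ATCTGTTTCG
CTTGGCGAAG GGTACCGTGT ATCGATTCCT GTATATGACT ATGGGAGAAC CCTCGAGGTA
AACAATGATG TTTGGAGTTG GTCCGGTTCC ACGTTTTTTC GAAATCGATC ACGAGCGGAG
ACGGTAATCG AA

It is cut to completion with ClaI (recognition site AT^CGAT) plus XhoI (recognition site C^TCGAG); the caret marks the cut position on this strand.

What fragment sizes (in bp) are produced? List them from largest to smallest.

108, 61, 53, 30 bp

ClaI sites (ATCGAT) start at positions 33, 141, 224.
ClaI cuts after base 2 of each site, so after positions 34, 142, 225.
The XhoI site (CTCGAG) starts at position 172.
XhoI cuts after the first base of each site, so after position 172.
Combined cut positions: 34, 142, 172, 225.
Circular molecule, 4 cuts → 4 fragments:
  35–142 → 108 bp
  143–172 → 30 bp
  173–225 → 53 bp
  226–252 then 1–34 → 27 + 34 = 61 bp
Sorted largest to smallest: 108, 61, 53, 30 bp.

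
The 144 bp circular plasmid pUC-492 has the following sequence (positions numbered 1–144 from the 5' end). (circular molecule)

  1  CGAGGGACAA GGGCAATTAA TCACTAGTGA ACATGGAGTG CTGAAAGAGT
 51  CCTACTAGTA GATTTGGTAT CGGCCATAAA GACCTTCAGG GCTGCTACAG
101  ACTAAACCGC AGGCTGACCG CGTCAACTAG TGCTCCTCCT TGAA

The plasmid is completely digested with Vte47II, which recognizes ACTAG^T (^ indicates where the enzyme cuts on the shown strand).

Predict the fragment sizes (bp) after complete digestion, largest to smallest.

72, 41, 31 bp

Vte47II sites (ACTAGT) start at positions 23, 54, 126.
Vte47II cuts after base 5 of each site (before the last base), so after positions 27, 58, 130.
Circular molecule, 3 cuts → 3 fragments:
  28–58 → 31 bp
  59–130 → 72 bp
  131–144 then 1–27 → 14 + 27 = 41 bp
Sorted largest to smallest: 72, 41, 31 bp.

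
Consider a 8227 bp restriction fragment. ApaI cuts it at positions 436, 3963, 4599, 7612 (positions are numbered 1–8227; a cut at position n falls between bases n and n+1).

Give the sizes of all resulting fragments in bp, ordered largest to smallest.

3527, 3013, 636, 615, 436 bp

Linear molecule, 4 cuts → 5 fragments:
  436 − 0 = 436 bp
  3963 − 436 = 3527 bp
  4599 − 3963 = 636 bp
  7612 − 4599 = 3013 bp
  8227 − 7612 = 615 bp
Sorted largest to smallest: 3527, 3013, 636, 615, 436 bp.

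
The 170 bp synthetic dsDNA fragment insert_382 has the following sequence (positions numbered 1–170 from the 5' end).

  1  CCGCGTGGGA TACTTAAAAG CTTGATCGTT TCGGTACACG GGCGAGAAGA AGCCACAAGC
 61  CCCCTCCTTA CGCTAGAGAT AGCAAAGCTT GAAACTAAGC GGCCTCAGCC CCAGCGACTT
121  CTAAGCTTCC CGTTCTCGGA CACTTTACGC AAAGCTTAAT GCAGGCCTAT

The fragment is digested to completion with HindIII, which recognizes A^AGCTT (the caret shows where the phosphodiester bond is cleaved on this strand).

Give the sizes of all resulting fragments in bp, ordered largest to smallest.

HindIII sites (AAGCTT) start at positions 18, 85, 123, 152.
HindIII cuts after the first base of each site, so after positions 18, 85, 123, 152.
Linear molecule, 4 cuts → 5 fragments:
  1–18 → 18 bp
  19–85 → 67 bp
  86–123 → 38 bp
  124–152 → 29 bp
  153–170 → 18 bp
Sorted largest to smallest: 67, 38, 29, 18, 18 bp.

67, 38, 29, 18, 18 bp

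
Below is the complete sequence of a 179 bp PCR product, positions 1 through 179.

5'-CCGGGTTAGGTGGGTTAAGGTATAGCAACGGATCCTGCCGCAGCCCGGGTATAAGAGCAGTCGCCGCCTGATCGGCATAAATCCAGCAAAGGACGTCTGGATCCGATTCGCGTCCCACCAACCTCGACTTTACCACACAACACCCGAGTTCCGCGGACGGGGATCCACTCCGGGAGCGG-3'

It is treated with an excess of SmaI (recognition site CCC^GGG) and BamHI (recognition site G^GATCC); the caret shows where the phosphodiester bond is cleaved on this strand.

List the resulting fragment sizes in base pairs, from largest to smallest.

62, 53, 30, 18, 16 bp

The SmaI site (CCCGGG) starts at position 44.
SmaI cuts after base 3 of each site, so after position 46.
BamHI sites (GGATCC) start at positions 30, 99, 161.
BamHI cuts after the first base of each site, so after positions 30, 99, 161.
Combined cut positions: 30, 46, 99, 161.
Linear molecule, 4 cuts → 5 fragments:
  1–30 → 30 bp
  31–46 → 16 bp
  47–99 → 53 bp
  100–161 → 62 bp
  162–179 → 18 bp
Sorted largest to smallest: 62, 53, 30, 18, 16 bp.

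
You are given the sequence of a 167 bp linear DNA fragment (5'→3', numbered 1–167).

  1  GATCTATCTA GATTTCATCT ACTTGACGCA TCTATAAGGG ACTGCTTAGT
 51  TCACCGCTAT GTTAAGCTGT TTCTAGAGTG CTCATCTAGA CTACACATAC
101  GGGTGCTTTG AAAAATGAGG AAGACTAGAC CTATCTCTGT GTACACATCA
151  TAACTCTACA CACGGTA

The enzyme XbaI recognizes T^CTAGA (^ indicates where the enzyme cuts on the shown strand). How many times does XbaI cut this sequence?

3

TCTAGA occurs starting at positions 7, 72, 85.
XbaI cuts at 3 sites.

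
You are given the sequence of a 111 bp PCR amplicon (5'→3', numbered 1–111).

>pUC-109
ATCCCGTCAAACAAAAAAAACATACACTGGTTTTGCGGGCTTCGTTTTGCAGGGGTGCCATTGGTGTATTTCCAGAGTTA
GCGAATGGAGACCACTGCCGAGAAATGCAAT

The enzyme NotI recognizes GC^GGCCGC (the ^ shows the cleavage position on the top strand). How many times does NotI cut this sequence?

0

No occurrence of GCGGCCGC is present in the sequence.
NotI does not cut: 0 sites.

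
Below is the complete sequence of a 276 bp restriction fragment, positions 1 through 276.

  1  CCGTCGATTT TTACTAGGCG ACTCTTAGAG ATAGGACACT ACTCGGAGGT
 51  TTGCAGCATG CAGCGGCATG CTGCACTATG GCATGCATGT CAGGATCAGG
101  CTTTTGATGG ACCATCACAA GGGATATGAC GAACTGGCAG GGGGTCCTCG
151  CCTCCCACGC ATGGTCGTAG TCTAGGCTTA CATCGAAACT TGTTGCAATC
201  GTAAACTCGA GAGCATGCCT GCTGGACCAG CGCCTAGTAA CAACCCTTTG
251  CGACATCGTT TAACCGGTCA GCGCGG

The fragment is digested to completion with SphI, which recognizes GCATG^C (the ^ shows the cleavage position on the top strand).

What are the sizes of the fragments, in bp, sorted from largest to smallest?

SphI sites (GCATGC) start at positions 56, 66, 81, 213.
SphI cuts after base 5 of each site (before the last base), so after positions 60, 70, 85, 217.
Linear molecule, 4 cuts → 5 fragments:
  1–60 → 60 bp
  61–70 → 10 bp
  71–85 → 15 bp
  86–217 → 132 bp
  218–276 → 59 bp
Sorted largest to smallest: 132, 60, 59, 15, 10 bp.

132, 60, 59, 15, 10 bp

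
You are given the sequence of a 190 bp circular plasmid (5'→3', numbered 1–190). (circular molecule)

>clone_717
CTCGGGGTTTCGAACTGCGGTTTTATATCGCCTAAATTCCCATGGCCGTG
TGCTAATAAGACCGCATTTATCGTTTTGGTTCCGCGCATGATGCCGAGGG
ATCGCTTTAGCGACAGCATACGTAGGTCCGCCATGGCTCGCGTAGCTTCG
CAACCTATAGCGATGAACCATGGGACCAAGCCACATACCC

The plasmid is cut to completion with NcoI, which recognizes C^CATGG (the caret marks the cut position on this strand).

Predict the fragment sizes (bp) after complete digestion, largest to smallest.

91, 62, 37 bp

NcoI sites (CCATGG) start at positions 40, 131, 168.
NcoI cuts after the first base of each site, so after positions 40, 131, 168.
Circular molecule, 3 cuts → 3 fragments:
  41–131 → 91 bp
  132–168 → 37 bp
  169–190 then 1–40 → 22 + 40 = 62 bp
Sorted largest to smallest: 91, 62, 37 bp.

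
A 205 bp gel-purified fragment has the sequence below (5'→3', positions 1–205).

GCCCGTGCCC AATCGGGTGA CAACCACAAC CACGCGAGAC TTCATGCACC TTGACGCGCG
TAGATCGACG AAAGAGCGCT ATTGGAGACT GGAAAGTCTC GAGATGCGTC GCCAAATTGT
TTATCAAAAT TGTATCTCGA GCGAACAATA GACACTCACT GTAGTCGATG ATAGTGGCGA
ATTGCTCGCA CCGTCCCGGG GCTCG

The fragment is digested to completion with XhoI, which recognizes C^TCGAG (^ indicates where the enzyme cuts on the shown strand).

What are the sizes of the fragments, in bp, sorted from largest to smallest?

98, 69, 38 bp

XhoI sites (CTCGAG) start at positions 98, 136.
XhoI cuts after the first base of each site, so after positions 98, 136.
Linear molecule, 2 cuts → 3 fragments:
  1–98 → 98 bp
  99–136 → 38 bp
  137–205 → 69 bp
Sorted largest to smallest: 98, 69, 38 bp.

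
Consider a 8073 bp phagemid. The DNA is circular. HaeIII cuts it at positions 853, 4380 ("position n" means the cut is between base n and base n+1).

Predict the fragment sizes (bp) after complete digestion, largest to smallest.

4546, 3527 bp

Circular molecule, 2 cuts → 2 fragments:
  4380 − 853 = 3527 bp
  wrap: 8073 − 4380 + 853 = 4546 bp
Sorted largest to smallest: 4546, 3527 bp.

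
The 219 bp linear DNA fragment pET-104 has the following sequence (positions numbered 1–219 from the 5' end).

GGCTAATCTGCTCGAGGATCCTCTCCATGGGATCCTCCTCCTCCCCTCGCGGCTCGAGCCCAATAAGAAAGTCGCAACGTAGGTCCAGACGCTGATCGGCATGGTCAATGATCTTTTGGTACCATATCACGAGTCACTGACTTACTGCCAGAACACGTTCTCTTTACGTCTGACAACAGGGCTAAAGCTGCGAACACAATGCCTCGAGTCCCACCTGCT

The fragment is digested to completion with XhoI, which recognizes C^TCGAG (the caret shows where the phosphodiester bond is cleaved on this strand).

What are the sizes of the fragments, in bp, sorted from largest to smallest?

150, 42, 16, 11 bp

XhoI sites (CTCGAG) start at positions 11, 53, 203.
XhoI cuts after the first base of each site, so after positions 11, 53, 203.
Linear molecule, 3 cuts → 4 fragments:
  1–11 → 11 bp
  12–53 → 42 bp
  54–203 → 150 bp
  204–219 → 16 bp
Sorted largest to smallest: 150, 42, 16, 11 bp.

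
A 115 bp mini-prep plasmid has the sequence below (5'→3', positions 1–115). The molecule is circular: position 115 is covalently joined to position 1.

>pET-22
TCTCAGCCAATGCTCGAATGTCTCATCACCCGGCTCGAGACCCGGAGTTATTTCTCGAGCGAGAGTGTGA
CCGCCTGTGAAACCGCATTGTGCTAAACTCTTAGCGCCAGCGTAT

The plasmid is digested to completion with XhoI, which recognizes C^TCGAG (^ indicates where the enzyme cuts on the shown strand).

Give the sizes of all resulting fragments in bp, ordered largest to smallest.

XhoI sites (CTCGAG) start at positions 34, 54.
XhoI cuts after the first base of each site, so after positions 34, 54.
Circular molecule, 2 cuts → 2 fragments:
  35–54 → 20 bp
  55–115 then 1–34 → 61 + 34 = 95 bp
Sorted largest to smallest: 95, 20 bp.

95, 20 bp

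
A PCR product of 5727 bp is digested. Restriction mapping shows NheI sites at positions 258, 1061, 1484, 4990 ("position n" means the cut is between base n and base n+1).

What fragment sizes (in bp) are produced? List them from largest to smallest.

3506, 803, 737, 423, 258 bp

Linear molecule, 4 cuts → 5 fragments:
  258 − 0 = 258 bp
  1061 − 258 = 803 bp
  1484 − 1061 = 423 bp
  4990 − 1484 = 3506 bp
  5727 − 4990 = 737 bp
Sorted largest to smallest: 3506, 803, 737, 423, 258 bp.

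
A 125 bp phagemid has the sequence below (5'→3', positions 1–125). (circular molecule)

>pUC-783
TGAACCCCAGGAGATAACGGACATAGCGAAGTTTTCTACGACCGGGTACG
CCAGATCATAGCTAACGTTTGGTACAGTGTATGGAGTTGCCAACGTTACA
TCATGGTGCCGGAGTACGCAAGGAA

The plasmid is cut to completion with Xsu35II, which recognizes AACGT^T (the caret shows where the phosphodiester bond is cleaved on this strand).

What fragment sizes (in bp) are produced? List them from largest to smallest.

Xsu35II sites (AACGTT) start at positions 64, 92.
Xsu35II cuts after base 5 of each site (before the last base), so after positions 68, 96.
Circular molecule, 2 cuts → 2 fragments:
  69–96 → 28 bp
  97–125 then 1–68 → 29 + 68 = 97 bp
Sorted largest to smallest: 97, 28 bp.

97, 28 bp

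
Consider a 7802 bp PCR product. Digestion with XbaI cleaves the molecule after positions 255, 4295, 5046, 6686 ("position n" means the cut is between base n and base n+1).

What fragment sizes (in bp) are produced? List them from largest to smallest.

4040, 1640, 1116, 751, 255 bp

Linear molecule, 4 cuts → 5 fragments:
  255 − 0 = 255 bp
  4295 − 255 = 4040 bp
  5046 − 4295 = 751 bp
  6686 − 5046 = 1640 bp
  7802 − 6686 = 1116 bp
Sorted largest to smallest: 4040, 1640, 1116, 751, 255 bp.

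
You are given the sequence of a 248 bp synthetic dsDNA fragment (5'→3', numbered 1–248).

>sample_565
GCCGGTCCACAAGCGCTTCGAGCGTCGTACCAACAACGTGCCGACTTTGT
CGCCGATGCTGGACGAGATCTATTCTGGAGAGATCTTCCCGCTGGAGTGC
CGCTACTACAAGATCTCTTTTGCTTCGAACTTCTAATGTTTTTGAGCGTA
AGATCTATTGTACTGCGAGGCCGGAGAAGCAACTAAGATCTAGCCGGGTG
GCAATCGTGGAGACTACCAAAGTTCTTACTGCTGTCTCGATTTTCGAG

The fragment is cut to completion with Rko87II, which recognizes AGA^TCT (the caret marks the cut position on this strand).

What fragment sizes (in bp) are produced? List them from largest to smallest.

68, 60, 40, 35, 30, 15 bp

Rko87II sites (AGATCT) start at positions 66, 81, 111, 151, 186.
Rko87II cuts after base 3 of each site, so after positions 68, 83, 113, 153, 188.
Linear molecule, 5 cuts → 6 fragments:
  1–68 → 68 bp
  69–83 → 15 bp
  84–113 → 30 bp
  114–153 → 40 bp
  154–188 → 35 bp
  189–248 → 60 bp
Sorted largest to smallest: 68, 60, 40, 35, 30, 15 bp.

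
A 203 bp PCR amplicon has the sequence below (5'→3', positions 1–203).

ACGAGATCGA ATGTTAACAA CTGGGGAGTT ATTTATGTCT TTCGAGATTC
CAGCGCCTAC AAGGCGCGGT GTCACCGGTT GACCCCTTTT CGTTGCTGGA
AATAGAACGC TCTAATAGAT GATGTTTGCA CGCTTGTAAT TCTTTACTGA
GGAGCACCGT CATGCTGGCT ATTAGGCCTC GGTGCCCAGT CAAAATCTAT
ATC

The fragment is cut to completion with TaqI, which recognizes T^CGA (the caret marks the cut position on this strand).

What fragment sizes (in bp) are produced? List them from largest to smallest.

TaqI sites (TCGA) start at positions 7, 42.
TaqI cuts after the first base of each site, so after positions 7, 42.
Linear molecule, 2 cuts → 3 fragments:
  1–7 → 7 bp
  8–42 → 35 bp
  43–203 → 161 bp
Sorted largest to smallest: 161, 35, 7 bp.

161, 35, 7 bp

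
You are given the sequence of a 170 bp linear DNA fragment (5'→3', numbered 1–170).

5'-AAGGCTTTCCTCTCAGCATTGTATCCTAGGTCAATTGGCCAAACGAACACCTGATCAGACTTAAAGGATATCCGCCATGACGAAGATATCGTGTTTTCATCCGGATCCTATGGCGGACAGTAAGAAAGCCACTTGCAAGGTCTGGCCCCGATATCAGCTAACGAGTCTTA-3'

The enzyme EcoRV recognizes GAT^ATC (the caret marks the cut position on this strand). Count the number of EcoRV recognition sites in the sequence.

GATATC occurs starting at positions 67, 85, 150.
EcoRV cuts at 3 sites.

3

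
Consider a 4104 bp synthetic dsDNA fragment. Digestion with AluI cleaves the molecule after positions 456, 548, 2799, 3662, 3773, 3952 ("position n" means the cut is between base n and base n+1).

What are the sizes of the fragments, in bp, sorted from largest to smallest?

2251, 863, 456, 179, 152, 111, 92 bp

Linear molecule, 6 cuts → 7 fragments:
  456 − 0 = 456 bp
  548 − 456 = 92 bp
  2799 − 548 = 2251 bp
  3662 − 2799 = 863 bp
  3773 − 3662 = 111 bp
  3952 − 3773 = 179 bp
  4104 − 3952 = 152 bp
Sorted largest to smallest: 2251, 863, 456, 179, 152, 111, 92 bp.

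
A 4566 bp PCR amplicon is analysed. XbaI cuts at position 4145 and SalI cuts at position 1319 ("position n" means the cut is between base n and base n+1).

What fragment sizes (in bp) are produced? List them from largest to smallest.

Combined cut positions (sorted): 1319, 4145.
Linear molecule, 2 cuts → 3 fragments:
  1319 − 0 = 1319 bp
  4145 − 1319 = 2826 bp
  4566 − 4145 = 421 bp
Sorted largest to smallest: 2826, 1319, 421 bp.

2826, 1319, 421 bp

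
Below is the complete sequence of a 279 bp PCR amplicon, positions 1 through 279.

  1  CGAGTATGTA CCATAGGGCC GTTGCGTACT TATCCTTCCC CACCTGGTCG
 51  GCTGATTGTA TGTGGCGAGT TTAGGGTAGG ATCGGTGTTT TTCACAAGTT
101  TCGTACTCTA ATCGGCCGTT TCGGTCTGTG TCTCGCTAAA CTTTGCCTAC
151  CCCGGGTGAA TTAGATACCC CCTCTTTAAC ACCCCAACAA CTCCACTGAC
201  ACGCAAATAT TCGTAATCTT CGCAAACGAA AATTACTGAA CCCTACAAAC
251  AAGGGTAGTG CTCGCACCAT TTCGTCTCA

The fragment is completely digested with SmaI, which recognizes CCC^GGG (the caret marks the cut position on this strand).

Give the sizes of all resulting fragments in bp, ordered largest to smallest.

153, 126 bp

The SmaI site (CCCGGG) starts at position 151.
SmaI cuts after base 3 of each site, so after position 153.
Linear molecule, 1 cut → 2 fragments:
  1–153 → 153 bp
  154–279 → 126 bp
Sorted largest to smallest: 153, 126 bp.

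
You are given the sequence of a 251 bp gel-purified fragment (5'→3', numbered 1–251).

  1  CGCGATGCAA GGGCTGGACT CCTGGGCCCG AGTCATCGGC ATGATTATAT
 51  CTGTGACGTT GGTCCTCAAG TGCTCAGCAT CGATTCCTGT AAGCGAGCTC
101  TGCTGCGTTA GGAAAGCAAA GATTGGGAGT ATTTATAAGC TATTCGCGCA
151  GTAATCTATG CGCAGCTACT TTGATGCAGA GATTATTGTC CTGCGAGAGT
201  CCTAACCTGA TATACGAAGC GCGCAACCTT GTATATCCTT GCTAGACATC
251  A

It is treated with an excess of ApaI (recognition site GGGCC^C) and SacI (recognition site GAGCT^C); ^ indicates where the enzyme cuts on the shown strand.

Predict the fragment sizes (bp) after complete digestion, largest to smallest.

The ApaI site (GGGCCC) starts at position 24.
ApaI cuts after base 5 of each site (before the last base), so after position 28.
The SacI site (GAGCTC) starts at position 95.
SacI cuts after base 5 of each site (before the last base), so after position 99.
Combined cut positions: 28, 99.
Linear molecule, 2 cuts → 3 fragments:
  1–28 → 28 bp
  29–99 → 71 bp
  100–251 → 152 bp
Sorted largest to smallest: 152, 71, 28 bp.

152, 71, 28 bp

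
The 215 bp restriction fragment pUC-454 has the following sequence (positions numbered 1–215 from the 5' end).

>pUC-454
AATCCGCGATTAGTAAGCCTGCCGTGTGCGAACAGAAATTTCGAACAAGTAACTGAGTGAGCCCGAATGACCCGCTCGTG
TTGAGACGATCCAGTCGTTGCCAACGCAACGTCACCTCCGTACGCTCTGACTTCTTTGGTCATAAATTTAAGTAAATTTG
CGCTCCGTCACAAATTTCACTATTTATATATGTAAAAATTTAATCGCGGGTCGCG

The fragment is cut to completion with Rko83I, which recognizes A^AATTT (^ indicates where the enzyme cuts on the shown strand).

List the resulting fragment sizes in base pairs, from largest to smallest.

108, 36, 24, 19, 18, 10 bp

Rko83I sites (AAATTT) start at positions 36, 144, 154, 172, 196.
Rko83I cuts after the first base of each site, so after positions 36, 144, 154, 172, 196.
Linear molecule, 5 cuts → 6 fragments:
  1–36 → 36 bp
  37–144 → 108 bp
  145–154 → 10 bp
  155–172 → 18 bp
  173–196 → 24 bp
  197–215 → 19 bp
Sorted largest to smallest: 108, 36, 24, 19, 18, 10 bp.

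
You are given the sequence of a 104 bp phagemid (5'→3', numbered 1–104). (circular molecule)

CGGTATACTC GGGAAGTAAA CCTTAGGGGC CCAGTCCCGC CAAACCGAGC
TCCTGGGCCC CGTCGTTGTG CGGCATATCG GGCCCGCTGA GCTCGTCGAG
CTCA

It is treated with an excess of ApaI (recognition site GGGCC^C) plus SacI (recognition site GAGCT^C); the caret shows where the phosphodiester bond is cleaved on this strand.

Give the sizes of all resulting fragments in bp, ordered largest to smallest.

33, 25, 20, 9, 9, 8 bp

ApaI sites (GGGCCC) start at positions 27, 55, 80.
ApaI cuts after base 5 of each site (before the last base), so after positions 31, 59, 84.
SacI sites (GAGCTC) start at positions 47, 89, 98.
SacI cuts after base 5 of each site (before the last base), so after positions 51, 93, 102.
Combined cut positions: 31, 51, 59, 84, 93, 102.
Circular molecule, 6 cuts → 6 fragments:
  32–51 → 20 bp
  52–59 → 8 bp
  60–84 → 25 bp
  85–93 → 9 bp
  94–102 → 9 bp
  103–104 then 1–31 → 2 + 31 = 33 bp
Sorted largest to smallest: 33, 25, 20, 9, 9, 8 bp.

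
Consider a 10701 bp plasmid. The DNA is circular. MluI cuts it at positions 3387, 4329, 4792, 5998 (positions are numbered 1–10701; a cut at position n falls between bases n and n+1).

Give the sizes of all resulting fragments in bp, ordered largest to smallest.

8090, 1206, 942, 463 bp

Circular molecule, 4 cuts → 4 fragments:
  4329 − 3387 = 942 bp
  4792 − 4329 = 463 bp
  5998 − 4792 = 1206 bp
  wrap: 10701 − 5998 + 3387 = 8090 bp
Sorted largest to smallest: 8090, 1206, 942, 463 bp.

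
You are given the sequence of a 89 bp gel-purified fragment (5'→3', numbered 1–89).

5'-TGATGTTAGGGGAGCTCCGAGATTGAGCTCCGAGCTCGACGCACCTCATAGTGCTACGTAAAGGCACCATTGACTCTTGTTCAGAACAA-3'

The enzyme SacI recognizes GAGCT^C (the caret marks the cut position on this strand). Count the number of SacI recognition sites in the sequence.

3

GAGCTC occurs starting at positions 12, 25, 32.
SacI cuts at 3 sites.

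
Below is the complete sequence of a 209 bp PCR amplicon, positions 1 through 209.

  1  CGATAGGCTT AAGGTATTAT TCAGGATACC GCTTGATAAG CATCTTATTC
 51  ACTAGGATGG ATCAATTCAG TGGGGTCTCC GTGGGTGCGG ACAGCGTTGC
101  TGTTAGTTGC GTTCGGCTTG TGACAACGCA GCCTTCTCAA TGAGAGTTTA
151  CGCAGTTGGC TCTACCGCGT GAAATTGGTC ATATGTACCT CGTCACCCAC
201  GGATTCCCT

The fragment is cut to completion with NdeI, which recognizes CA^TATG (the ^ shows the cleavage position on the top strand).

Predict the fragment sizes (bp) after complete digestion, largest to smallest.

181, 28 bp

The NdeI site (CATATG) starts at position 180.
NdeI cuts after base 2 of each site, so after position 181.
Linear molecule, 1 cut → 2 fragments:
  1–181 → 181 bp
  182–209 → 28 bp
Sorted largest to smallest: 181, 28 bp.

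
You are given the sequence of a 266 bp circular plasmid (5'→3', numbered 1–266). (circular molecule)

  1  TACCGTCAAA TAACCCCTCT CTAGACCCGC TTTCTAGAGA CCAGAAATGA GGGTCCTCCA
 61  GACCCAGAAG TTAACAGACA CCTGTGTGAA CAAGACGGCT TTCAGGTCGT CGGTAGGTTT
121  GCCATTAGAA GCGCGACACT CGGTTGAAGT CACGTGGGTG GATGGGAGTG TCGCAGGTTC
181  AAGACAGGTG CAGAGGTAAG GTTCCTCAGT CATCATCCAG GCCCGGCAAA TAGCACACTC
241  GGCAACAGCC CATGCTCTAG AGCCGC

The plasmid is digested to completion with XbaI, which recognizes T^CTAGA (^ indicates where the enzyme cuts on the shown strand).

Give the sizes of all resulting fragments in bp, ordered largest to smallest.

XbaI sites (TCTAGA) start at positions 20, 33, 256.
XbaI cuts after the first base of each site, so after positions 20, 33, 256.
Circular molecule, 3 cuts → 3 fragments:
  21–33 → 13 bp
  34–256 → 223 bp
  257–266 then 1–20 → 10 + 20 = 30 bp
Sorted largest to smallest: 223, 30, 13 bp.

223, 30, 13 bp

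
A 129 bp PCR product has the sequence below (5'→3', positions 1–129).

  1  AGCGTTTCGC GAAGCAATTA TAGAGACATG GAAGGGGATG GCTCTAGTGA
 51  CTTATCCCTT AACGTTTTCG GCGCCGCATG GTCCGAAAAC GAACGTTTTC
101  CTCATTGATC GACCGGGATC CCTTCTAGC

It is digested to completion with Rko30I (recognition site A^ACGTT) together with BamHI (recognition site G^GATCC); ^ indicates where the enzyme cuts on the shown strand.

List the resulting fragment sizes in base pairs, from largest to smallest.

Rko30I sites (AACGTT) start at positions 61, 92.
Rko30I cuts after the first base of each site, so after positions 61, 92.
The BamHI site (GGATCC) starts at position 116.
BamHI cuts after the first base of each site, so after position 116.
Combined cut positions: 61, 92, 116.
Linear molecule, 3 cuts → 4 fragments:
  1–61 → 61 bp
  62–92 → 31 bp
  93–116 → 24 bp
  117–129 → 13 bp
Sorted largest to smallest: 61, 31, 24, 13 bp.

61, 31, 24, 13 bp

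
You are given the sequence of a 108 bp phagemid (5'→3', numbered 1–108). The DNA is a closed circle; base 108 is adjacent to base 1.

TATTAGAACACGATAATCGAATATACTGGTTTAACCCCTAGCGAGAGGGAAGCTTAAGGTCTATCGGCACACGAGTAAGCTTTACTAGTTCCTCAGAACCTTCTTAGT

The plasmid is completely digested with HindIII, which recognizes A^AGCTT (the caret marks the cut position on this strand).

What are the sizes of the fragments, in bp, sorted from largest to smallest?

HindIII sites (AAGCTT) start at positions 50, 77.
HindIII cuts after the first base of each site, so after positions 50, 77.
Circular molecule, 2 cuts → 2 fragments:
  51–77 → 27 bp
  78–108 then 1–50 → 31 + 50 = 81 bp
Sorted largest to smallest: 81, 27 bp.

81, 27 bp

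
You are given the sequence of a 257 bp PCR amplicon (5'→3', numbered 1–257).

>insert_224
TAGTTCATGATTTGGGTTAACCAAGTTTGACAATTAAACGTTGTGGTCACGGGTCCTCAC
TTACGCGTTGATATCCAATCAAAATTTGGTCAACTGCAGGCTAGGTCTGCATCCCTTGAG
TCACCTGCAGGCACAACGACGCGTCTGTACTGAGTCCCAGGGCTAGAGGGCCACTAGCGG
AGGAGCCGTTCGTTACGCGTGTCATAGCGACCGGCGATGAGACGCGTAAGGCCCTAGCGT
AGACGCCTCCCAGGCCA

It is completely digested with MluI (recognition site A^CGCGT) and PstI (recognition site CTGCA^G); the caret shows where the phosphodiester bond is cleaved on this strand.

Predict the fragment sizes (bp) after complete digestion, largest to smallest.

63, 56, 35, 35, 31, 27, 10 bp

MluI sites (ACGCGT) start at positions 63, 139, 195, 222.
MluI cuts after the first base of each site, so after positions 63, 139, 195, 222.
PstI sites (CTGCAG) start at positions 94, 125.
PstI cuts after base 5 of each site (before the last base), so after positions 98, 129.
Combined cut positions: 63, 98, 129, 139, 195, 222.
Linear molecule, 6 cuts → 7 fragments:
  1–63 → 63 bp
  64–98 → 35 bp
  99–129 → 31 bp
  130–139 → 10 bp
  140–195 → 56 bp
  196–222 → 27 bp
  223–257 → 35 bp
Sorted largest to smallest: 63, 56, 35, 35, 31, 27, 10 bp.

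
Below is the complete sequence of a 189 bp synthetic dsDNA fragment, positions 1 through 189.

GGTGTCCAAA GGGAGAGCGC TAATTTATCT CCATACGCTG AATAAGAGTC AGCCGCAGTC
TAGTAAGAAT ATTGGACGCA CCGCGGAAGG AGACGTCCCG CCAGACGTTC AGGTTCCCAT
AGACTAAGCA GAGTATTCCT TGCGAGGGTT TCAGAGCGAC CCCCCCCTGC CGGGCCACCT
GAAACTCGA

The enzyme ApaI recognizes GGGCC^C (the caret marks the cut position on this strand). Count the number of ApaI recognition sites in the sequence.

0

No occurrence of GGGCCC is present in the sequence.
ApaI does not cut: 0 sites.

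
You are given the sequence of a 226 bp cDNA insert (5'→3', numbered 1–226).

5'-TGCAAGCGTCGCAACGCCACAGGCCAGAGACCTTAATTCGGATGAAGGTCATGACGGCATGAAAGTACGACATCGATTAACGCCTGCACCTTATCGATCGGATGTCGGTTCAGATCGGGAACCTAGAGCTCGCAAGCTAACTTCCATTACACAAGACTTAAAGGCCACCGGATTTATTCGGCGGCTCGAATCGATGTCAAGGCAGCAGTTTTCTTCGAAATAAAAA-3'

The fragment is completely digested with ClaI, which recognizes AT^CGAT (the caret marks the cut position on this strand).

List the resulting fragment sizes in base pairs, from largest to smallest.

97, 73, 35, 21 bp

ClaI sites (ATCGAT) start at positions 72, 93, 190.
ClaI cuts after base 2 of each site, so after positions 73, 94, 191.
Linear molecule, 3 cuts → 4 fragments:
  1–73 → 73 bp
  74–94 → 21 bp
  95–191 → 97 bp
  192–226 → 35 bp
Sorted largest to smallest: 97, 73, 35, 21 bp.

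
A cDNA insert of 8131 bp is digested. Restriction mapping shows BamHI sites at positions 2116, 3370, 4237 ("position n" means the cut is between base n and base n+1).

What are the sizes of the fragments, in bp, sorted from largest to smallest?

Linear molecule, 3 cuts → 4 fragments:
  2116 − 0 = 2116 bp
  3370 − 2116 = 1254 bp
  4237 − 3370 = 867 bp
  8131 − 4237 = 3894 bp
Sorted largest to smallest: 3894, 2116, 1254, 867 bp.

3894, 2116, 1254, 867 bp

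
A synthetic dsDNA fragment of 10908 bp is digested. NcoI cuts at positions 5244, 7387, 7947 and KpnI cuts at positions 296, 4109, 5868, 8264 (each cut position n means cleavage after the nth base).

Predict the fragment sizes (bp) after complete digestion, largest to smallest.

Combined cut positions (sorted): 296, 4109, 5244, 5868, 7387, 7947, 8264.
Linear molecule, 7 cuts → 8 fragments:
  296 − 0 = 296 bp
  4109 − 296 = 3813 bp
  5244 − 4109 = 1135 bp
  5868 − 5244 = 624 bp
  7387 − 5868 = 1519 bp
  7947 − 7387 = 560 bp
  8264 − 7947 = 317 bp
  10908 − 8264 = 2644 bp
Sorted largest to smallest: 3813, 2644, 1519, 1135, 624, 560, 317, 296 bp.

3813, 2644, 1519, 1135, 624, 560, 317, 296 bp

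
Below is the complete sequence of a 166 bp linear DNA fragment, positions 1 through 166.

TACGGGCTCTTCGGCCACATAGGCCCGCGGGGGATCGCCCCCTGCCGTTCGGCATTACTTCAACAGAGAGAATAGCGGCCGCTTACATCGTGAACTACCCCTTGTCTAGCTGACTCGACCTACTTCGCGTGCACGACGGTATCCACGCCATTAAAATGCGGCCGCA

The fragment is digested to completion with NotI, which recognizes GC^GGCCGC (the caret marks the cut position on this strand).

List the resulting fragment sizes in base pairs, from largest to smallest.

NotI sites (GCGGCCGC) start at positions 75, 158.
NotI cuts after base 2 of each site, so after positions 76, 159.
Linear molecule, 2 cuts → 3 fragments:
  1–76 → 76 bp
  77–159 → 83 bp
  160–166 → 7 bp
Sorted largest to smallest: 83, 76, 7 bp.

83, 76, 7 bp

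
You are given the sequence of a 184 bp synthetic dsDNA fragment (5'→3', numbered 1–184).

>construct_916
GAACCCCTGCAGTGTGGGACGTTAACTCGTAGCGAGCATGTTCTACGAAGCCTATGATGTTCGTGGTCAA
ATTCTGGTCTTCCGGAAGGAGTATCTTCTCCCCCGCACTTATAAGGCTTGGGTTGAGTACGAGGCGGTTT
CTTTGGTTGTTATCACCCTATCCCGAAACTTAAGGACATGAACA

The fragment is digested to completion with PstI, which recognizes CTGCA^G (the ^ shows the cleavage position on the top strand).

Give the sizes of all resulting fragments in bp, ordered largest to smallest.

173, 11 bp

The PstI site (CTGCAG) starts at position 7.
PstI cuts after base 5 of each site (before the last base), so after position 11.
Linear molecule, 1 cut → 2 fragments:
  1–11 → 11 bp
  12–184 → 173 bp
Sorted largest to smallest: 173, 11 bp.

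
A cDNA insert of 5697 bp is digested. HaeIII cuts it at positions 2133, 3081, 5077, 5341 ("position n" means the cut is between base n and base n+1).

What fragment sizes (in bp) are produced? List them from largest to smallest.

Linear molecule, 4 cuts → 5 fragments:
  2133 − 0 = 2133 bp
  3081 − 2133 = 948 bp
  5077 − 3081 = 1996 bp
  5341 − 5077 = 264 bp
  5697 − 5341 = 356 bp
Sorted largest to smallest: 2133, 1996, 948, 356, 264 bp.

2133, 1996, 948, 356, 264 bp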